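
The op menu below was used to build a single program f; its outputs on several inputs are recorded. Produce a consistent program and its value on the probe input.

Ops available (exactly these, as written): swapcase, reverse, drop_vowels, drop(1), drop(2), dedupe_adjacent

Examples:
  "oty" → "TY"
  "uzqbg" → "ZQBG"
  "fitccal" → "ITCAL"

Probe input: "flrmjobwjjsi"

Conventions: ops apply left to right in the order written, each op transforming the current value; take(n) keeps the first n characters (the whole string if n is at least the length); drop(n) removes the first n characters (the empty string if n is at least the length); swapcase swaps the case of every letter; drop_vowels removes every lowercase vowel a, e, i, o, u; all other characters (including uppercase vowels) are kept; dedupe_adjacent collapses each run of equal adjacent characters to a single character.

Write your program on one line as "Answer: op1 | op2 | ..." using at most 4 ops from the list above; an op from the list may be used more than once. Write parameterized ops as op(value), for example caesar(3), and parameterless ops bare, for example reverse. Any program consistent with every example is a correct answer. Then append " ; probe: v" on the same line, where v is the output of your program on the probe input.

dedupe_adjacent | drop(1) | swapcase ; probe: "LRMJOBWJSI"

Check, running the answer program on each example:
  "oty" -> "oty" -> "ty" -> "TY"
  "uzqbg" -> "uzqbg" -> "zqbg" -> "ZQBG"
  "fitccal" -> "fitcal" -> "itcal" -> "ITCAL"
  probe: "flrmjobwjjsi" -> "flrmjobwjsi" -> "lrmjobwjsi" -> "LRMJOBWJSI"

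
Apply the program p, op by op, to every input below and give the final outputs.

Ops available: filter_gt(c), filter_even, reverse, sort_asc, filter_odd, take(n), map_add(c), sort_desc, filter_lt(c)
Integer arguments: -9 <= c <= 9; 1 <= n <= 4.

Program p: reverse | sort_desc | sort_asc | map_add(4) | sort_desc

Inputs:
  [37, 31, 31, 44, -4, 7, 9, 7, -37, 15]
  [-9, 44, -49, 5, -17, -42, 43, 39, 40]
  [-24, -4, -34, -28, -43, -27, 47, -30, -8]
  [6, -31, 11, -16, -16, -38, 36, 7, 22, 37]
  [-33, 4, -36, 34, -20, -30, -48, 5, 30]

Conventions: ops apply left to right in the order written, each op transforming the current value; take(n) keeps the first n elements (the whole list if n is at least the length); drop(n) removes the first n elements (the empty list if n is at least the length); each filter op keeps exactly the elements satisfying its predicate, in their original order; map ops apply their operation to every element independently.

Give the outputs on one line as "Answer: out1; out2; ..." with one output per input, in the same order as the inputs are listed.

Execution, op by op:
  [37, 31, 31, 44, -4, 7, 9, 7, -37, 15] -> [15, -37, 7, 9, 7, -4, 44, 31, 31, 37] -> [44, 37, 31, 31, 15, 9, 7, 7, -4, -37] -> [-37, -4, 7, 7, 9, 15, 31, 31, 37, 44] -> [-33, 0, 11, 11, 13, 19, 35, 35, 41, 48] -> [48, 41, 35, 35, 19, 13, 11, 11, 0, -33]
  [-9, 44, -49, 5, -17, -42, 43, 39, 40] -> [40, 39, 43, -42, -17, 5, -49, 44, -9] -> [44, 43, 40, 39, 5, -9, -17, -42, -49] -> [-49, -42, -17, -9, 5, 39, 40, 43, 44] -> [-45, -38, -13, -5, 9, 43, 44, 47, 48] -> [48, 47, 44, 43, 9, -5, -13, -38, -45]
  [-24, -4, -34, -28, -43, -27, 47, -30, -8] -> [-8, -30, 47, -27, -43, -28, -34, -4, -24] -> [47, -4, -8, -24, -27, -28, -30, -34, -43] -> [-43, -34, -30, -28, -27, -24, -8, -4, 47] -> [-39, -30, -26, -24, -23, -20, -4, 0, 51] -> [51, 0, -4, -20, -23, -24, -26, -30, -39]
  [6, -31, 11, -16, -16, -38, 36, 7, 22, 37] -> [37, 22, 7, 36, -38, -16, -16, 11, -31, 6] -> [37, 36, 22, 11, 7, 6, -16, -16, -31, -38] -> [-38, -31, -16, -16, 6, 7, 11, 22, 36, 37] -> [-34, -27, -12, -12, 10, 11, 15, 26, 40, 41] -> [41, 40, 26, 15, 11, 10, -12, -12, -27, -34]
  [-33, 4, -36, 34, -20, -30, -48, 5, 30] -> [30, 5, -48, -30, -20, 34, -36, 4, -33] -> [34, 30, 5, 4, -20, -30, -33, -36, -48] -> [-48, -36, -33, -30, -20, 4, 5, 30, 34] -> [-44, -32, -29, -26, -16, 8, 9, 34, 38] -> [38, 34, 9, 8, -16, -26, -29, -32, -44]

[48, 41, 35, 35, 19, 13, 11, 11, 0, -33]; [48, 47, 44, 43, 9, -5, -13, -38, -45]; [51, 0, -4, -20, -23, -24, -26, -30, -39]; [41, 40, 26, 15, 11, 10, -12, -12, -27, -34]; [38, 34, 9, 8, -16, -26, -29, -32, -44]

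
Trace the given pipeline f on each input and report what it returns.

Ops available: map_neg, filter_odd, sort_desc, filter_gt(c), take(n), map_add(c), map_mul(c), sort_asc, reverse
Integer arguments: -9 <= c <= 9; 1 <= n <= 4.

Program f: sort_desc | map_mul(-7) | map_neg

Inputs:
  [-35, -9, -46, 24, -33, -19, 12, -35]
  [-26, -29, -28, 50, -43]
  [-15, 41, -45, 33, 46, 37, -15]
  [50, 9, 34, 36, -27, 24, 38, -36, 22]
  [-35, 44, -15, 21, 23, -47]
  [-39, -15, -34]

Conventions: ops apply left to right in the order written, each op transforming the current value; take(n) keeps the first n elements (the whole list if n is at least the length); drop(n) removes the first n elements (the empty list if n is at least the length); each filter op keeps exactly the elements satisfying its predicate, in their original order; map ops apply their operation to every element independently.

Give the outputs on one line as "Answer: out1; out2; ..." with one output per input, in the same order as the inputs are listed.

[168, 84, -63, -133, -231, -245, -245, -322]; [350, -182, -196, -203, -301]; [322, 287, 259, 231, -105, -105, -315]; [350, 266, 252, 238, 168, 154, 63, -189, -252]; [308, 161, 147, -105, -245, -329]; [-105, -238, -273]

Execution, op by op:
  [-35, -9, -46, 24, -33, -19, 12, -35] -> [24, 12, -9, -19, -33, -35, -35, -46] -> [-168, -84, 63, 133, 231, 245, 245, 322] -> [168, 84, -63, -133, -231, -245, -245, -322]
  [-26, -29, -28, 50, -43] -> [50, -26, -28, -29, -43] -> [-350, 182, 196, 203, 301] -> [350, -182, -196, -203, -301]
  [-15, 41, -45, 33, 46, 37, -15] -> [46, 41, 37, 33, -15, -15, -45] -> [-322, -287, -259, -231, 105, 105, 315] -> [322, 287, 259, 231, -105, -105, -315]
  [50, 9, 34, 36, -27, 24, 38, -36, 22] -> [50, 38, 36, 34, 24, 22, 9, -27, -36] -> [-350, -266, -252, -238, -168, -154, -63, 189, 252] -> [350, 266, 252, 238, 168, 154, 63, -189, -252]
  [-35, 44, -15, 21, 23, -47] -> [44, 23, 21, -15, -35, -47] -> [-308, -161, -147, 105, 245, 329] -> [308, 161, 147, -105, -245, -329]
  [-39, -15, -34] -> [-15, -34, -39] -> [105, 238, 273] -> [-105, -238, -273]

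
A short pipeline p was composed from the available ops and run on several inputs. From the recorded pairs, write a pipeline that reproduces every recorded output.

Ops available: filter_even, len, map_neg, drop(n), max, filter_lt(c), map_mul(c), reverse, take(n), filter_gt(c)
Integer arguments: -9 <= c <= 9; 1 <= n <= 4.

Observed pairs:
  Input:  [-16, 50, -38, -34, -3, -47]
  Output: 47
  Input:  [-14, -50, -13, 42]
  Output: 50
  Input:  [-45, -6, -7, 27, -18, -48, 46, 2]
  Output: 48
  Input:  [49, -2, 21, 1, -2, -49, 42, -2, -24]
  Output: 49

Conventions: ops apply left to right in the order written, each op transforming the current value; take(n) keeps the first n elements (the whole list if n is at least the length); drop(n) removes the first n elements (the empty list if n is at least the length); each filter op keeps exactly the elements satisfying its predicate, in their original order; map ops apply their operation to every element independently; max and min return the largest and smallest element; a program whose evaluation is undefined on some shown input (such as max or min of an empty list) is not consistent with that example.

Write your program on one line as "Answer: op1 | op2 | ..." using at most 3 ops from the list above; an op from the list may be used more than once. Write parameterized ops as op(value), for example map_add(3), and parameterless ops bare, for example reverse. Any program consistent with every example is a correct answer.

map_neg | max

Check, running the answer program on each example:
  [-16, 50, -38, -34, -3, -47] -> [16, -50, 38, 34, 3, 47] -> 47
  [-14, -50, -13, 42] -> [14, 50, 13, -42] -> 50
  [-45, -6, -7, 27, -18, -48, 46, 2] -> [45, 6, 7, -27, 18, 48, -46, -2] -> 48
  [49, -2, 21, 1, -2, -49, 42, -2, -24] -> [-49, 2, -21, -1, 2, 49, -42, 2, 24] -> 49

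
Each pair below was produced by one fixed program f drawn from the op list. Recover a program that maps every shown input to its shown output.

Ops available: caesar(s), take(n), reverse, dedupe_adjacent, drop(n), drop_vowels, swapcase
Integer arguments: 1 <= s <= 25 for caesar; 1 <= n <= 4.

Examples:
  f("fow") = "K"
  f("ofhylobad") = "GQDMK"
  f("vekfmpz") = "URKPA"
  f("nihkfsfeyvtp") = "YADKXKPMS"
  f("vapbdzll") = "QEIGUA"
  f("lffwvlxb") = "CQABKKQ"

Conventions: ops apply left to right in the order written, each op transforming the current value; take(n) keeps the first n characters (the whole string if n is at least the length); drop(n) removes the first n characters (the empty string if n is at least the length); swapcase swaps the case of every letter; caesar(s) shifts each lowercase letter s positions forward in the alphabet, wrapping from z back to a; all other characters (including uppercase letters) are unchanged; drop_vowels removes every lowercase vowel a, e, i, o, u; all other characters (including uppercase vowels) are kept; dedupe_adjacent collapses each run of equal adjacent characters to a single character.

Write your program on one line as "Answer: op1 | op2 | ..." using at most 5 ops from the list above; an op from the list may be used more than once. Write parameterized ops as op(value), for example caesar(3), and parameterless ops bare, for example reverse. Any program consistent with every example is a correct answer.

drop_vowels | reverse | drop(1) | caesar(5) | swapcase

Check, running the answer program on each example:
  "fow" -> "fw" -> "wf" -> "f" -> "k" -> "K"
  "ofhylobad" -> "fhylbd" -> "dblyhf" -> "blyhf" -> "gqdmk" -> "GQDMK"
  "vekfmpz" -> "vkfmpz" -> "zpmfkv" -> "pmfkv" -> "urkpa" -> "URKPA"
  "nihkfsfeyvtp" -> "nhkfsfyvtp" -> "ptvyfsfkhn" -> "tvyfsfkhn" -> "yadkxkpms" -> "YADKXKPMS"
  "vapbdzll" -> "vpbdzll" -> "llzdbpv" -> "lzdbpv" -> "qeigua" -> "QEIGUA"
  "lffwvlxb" -> "lffwvlxb" -> "bxlvwffl" -> "xlvwffl" -> "cqabkkq" -> "CQABKKQ"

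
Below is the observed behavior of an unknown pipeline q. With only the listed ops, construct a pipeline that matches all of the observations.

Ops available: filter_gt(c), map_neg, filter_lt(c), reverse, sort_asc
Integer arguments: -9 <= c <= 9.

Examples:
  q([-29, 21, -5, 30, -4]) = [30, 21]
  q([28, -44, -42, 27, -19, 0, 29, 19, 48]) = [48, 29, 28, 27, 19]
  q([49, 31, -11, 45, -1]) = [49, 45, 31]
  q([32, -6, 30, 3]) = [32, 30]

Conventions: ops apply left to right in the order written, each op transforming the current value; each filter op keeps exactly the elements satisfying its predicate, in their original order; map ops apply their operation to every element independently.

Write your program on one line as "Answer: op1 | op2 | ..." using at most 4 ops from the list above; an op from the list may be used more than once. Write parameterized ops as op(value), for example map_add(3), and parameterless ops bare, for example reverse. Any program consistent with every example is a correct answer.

filter_gt(3) | reverse | sort_asc | reverse

Check, running the answer program on each example:
  [-29, 21, -5, 30, -4] -> [21, 30] -> [30, 21] -> [21, 30] -> [30, 21]
  [28, -44, -42, 27, -19, 0, 29, 19, 48] -> [28, 27, 29, 19, 48] -> [48, 19, 29, 27, 28] -> [19, 27, 28, 29, 48] -> [48, 29, 28, 27, 19]
  [49, 31, -11, 45, -1] -> [49, 31, 45] -> [45, 31, 49] -> [31, 45, 49] -> [49, 45, 31]
  [32, -6, 30, 3] -> [32, 30] -> [30, 32] -> [30, 32] -> [32, 30]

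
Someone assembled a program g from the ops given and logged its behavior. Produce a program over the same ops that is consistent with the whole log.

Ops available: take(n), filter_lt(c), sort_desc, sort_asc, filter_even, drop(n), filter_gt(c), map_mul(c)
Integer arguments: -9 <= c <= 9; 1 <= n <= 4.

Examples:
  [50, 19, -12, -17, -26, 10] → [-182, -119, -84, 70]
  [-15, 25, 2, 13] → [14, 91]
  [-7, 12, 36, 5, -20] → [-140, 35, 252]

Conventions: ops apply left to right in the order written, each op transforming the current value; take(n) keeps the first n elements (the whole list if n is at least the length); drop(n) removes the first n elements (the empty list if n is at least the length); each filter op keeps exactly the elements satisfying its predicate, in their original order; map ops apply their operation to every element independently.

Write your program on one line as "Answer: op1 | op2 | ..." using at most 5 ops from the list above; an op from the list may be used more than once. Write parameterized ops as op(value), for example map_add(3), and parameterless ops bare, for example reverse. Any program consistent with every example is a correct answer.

map_mul(-7) | drop(2) | map_mul(-1) | sort_asc

Check, running the answer program on each example:
  [50, 19, -12, -17, -26, 10] -> [-350, -133, 84, 119, 182, -70] -> [84, 119, 182, -70] -> [-84, -119, -182, 70] -> [-182, -119, -84, 70]
  [-15, 25, 2, 13] -> [105, -175, -14, -91] -> [-14, -91] -> [14, 91] -> [14, 91]
  [-7, 12, 36, 5, -20] -> [49, -84, -252, -35, 140] -> [-252, -35, 140] -> [252, 35, -140] -> [-140, 35, 252]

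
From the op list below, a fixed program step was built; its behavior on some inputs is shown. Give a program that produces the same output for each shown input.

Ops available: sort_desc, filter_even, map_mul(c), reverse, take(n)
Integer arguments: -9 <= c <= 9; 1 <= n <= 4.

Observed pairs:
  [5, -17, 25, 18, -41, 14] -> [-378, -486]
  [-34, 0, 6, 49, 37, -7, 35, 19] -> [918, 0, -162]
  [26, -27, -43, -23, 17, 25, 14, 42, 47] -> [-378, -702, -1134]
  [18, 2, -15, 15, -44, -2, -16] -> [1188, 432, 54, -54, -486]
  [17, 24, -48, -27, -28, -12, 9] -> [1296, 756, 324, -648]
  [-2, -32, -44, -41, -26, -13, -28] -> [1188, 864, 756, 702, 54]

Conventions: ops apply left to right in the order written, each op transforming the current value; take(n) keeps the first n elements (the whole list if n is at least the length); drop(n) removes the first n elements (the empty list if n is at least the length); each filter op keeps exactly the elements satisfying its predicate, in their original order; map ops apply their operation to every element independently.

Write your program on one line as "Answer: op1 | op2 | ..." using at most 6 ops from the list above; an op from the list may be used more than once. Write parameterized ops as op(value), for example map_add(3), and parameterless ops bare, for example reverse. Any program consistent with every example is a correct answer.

map_mul(9) | sort_desc | map_mul(-3) | sort_desc | filter_even

Check, running the answer program on each example:
  [5, -17, 25, 18, -41, 14] -> [45, -153, 225, 162, -369, 126] -> [225, 162, 126, 45, -153, -369] -> [-675, -486, -378, -135, 459, 1107] -> [1107, 459, -135, -378, -486, -675] -> [-378, -486]
  [-34, 0, 6, 49, 37, -7, 35, 19] -> [-306, 0, 54, 441, 333, -63, 315, 171] -> [441, 333, 315, 171, 54, 0, -63, -306] -> [-1323, -999, -945, -513, -162, 0, 189, 918] -> [918, 189, 0, -162, -513, -945, -999, -1323] -> [918, 0, -162]
  [26, -27, -43, -23, 17, 25, 14, 42, 47] -> [234, -243, -387, -207, 153, 225, 126, 378, 423] -> [423, 378, 234, 225, 153, 126, -207, -243, -387] -> [-1269, -1134, -702, -675, -459, -378, 621, 729, 1161] -> [1161, 729, 621, -378, -459, -675, -702, -1134, -1269] -> [-378, -702, -1134]
  [18, 2, -15, 15, -44, -2, -16] -> [162, 18, -135, 135, -396, -18, -144] -> [162, 135, 18, -18, -135, -144, -396] -> [-486, -405, -54, 54, 405, 432, 1188] -> [1188, 432, 405, 54, -54, -405, -486] -> [1188, 432, 54, -54, -486]
  [17, 24, -48, -27, -28, -12, 9] -> [153, 216, -432, -243, -252, -108, 81] -> [216, 153, 81, -108, -243, -252, -432] -> [-648, -459, -243, 324, 729, 756, 1296] -> [1296, 756, 729, 324, -243, -459, -648] -> [1296, 756, 324, -648]
  [-2, -32, -44, -41, -26, -13, -28] -> [-18, -288, -396, -369, -234, -117, -252] -> [-18, -117, -234, -252, -288, -369, -396] -> [54, 351, 702, 756, 864, 1107, 1188] -> [1188, 1107, 864, 756, 702, 351, 54] -> [1188, 864, 756, 702, 54]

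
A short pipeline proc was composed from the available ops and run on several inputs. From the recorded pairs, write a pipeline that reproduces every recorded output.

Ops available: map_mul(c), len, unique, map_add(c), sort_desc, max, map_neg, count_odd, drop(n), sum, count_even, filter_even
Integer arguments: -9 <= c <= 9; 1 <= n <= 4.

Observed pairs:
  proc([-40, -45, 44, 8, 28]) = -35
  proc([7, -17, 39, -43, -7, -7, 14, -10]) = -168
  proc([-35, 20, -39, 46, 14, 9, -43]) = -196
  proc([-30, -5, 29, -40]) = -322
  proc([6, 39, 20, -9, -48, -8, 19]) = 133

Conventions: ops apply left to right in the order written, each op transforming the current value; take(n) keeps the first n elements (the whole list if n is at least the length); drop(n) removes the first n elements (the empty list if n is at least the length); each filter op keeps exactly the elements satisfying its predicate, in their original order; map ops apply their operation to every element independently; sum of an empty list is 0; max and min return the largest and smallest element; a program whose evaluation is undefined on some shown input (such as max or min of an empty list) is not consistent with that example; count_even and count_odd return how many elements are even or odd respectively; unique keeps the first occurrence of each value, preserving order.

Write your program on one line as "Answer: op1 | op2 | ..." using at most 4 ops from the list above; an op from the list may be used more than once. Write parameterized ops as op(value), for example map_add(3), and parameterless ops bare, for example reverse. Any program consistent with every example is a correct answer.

sort_desc | map_mul(7) | sum

Check, running the answer program on each example:
  [-40, -45, 44, 8, 28] -> [44, 28, 8, -40, -45] -> [308, 196, 56, -280, -315] -> -35
  [7, -17, 39, -43, -7, -7, 14, -10] -> [39, 14, 7, -7, -7, -10, -17, -43] -> [273, 98, 49, -49, -49, -70, -119, -301] -> -168
  [-35, 20, -39, 46, 14, 9, -43] -> [46, 20, 14, 9, -35, -39, -43] -> [322, 140, 98, 63, -245, -273, -301] -> -196
  [-30, -5, 29, -40] -> [29, -5, -30, -40] -> [203, -35, -210, -280] -> -322
  [6, 39, 20, -9, -48, -8, 19] -> [39, 20, 19, 6, -8, -9, -48] -> [273, 140, 133, 42, -56, -63, -336] -> 133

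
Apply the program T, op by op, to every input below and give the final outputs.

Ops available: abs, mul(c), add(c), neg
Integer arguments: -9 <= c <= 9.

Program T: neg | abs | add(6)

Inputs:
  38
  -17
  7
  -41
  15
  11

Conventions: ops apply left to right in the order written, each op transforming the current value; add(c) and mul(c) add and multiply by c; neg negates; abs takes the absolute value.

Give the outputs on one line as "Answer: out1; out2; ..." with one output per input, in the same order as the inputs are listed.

Execution, op by op:
  38 -> -38 -> 38 -> 44
  -17 -> 17 -> 17 -> 23
  7 -> -7 -> 7 -> 13
  -41 -> 41 -> 41 -> 47
  15 -> -15 -> 15 -> 21
  11 -> -11 -> 11 -> 17

44; 23; 13; 47; 21; 17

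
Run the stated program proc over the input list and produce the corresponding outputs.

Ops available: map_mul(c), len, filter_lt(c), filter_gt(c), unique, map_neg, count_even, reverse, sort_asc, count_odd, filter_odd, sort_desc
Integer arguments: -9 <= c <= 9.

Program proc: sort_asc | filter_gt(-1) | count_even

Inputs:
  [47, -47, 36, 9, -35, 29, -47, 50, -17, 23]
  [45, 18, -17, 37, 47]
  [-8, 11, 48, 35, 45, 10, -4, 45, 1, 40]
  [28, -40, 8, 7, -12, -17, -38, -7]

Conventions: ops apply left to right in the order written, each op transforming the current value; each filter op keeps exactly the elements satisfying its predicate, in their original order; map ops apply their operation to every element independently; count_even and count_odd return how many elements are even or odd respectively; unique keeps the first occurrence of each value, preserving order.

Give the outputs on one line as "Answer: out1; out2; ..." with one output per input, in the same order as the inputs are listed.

2; 1; 3; 2

Execution, op by op:
  [47, -47, 36, 9, -35, 29, -47, 50, -17, 23] -> [-47, -47, -35, -17, 9, 23, 29, 36, 47, 50] -> [9, 23, 29, 36, 47, 50] -> 2
  [45, 18, -17, 37, 47] -> [-17, 18, 37, 45, 47] -> [18, 37, 45, 47] -> 1
  [-8, 11, 48, 35, 45, 10, -4, 45, 1, 40] -> [-8, -4, 1, 10, 11, 35, 40, 45, 45, 48] -> [1, 10, 11, 35, 40, 45, 45, 48] -> 3
  [28, -40, 8, 7, -12, -17, -38, -7] -> [-40, -38, -17, -12, -7, 7, 8, 28] -> [7, 8, 28] -> 2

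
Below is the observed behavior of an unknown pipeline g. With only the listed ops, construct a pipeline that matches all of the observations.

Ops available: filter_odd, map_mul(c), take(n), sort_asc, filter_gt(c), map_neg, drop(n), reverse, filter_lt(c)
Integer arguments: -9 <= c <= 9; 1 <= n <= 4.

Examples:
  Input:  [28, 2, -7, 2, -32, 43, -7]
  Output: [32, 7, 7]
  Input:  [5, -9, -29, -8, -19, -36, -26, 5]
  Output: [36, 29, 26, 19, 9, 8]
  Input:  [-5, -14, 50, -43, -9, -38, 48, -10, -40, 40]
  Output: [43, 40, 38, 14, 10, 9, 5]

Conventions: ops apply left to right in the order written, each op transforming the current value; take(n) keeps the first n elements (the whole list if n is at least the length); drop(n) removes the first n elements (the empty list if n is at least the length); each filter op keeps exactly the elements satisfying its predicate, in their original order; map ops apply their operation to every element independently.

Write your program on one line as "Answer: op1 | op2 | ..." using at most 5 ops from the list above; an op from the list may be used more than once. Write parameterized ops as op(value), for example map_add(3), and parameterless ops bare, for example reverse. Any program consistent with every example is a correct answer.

map_neg | sort_asc | filter_gt(1) | reverse

Check, running the answer program on each example:
  [28, 2, -7, 2, -32, 43, -7] -> [-28, -2, 7, -2, 32, -43, 7] -> [-43, -28, -2, -2, 7, 7, 32] -> [7, 7, 32] -> [32, 7, 7]
  [5, -9, -29, -8, -19, -36, -26, 5] -> [-5, 9, 29, 8, 19, 36, 26, -5] -> [-5, -5, 8, 9, 19, 26, 29, 36] -> [8, 9, 19, 26, 29, 36] -> [36, 29, 26, 19, 9, 8]
  [-5, -14, 50, -43, -9, -38, 48, -10, -40, 40] -> [5, 14, -50, 43, 9, 38, -48, 10, 40, -40] -> [-50, -48, -40, 5, 9, 10, 14, 38, 40, 43] -> [5, 9, 10, 14, 38, 40, 43] -> [43, 40, 38, 14, 10, 9, 5]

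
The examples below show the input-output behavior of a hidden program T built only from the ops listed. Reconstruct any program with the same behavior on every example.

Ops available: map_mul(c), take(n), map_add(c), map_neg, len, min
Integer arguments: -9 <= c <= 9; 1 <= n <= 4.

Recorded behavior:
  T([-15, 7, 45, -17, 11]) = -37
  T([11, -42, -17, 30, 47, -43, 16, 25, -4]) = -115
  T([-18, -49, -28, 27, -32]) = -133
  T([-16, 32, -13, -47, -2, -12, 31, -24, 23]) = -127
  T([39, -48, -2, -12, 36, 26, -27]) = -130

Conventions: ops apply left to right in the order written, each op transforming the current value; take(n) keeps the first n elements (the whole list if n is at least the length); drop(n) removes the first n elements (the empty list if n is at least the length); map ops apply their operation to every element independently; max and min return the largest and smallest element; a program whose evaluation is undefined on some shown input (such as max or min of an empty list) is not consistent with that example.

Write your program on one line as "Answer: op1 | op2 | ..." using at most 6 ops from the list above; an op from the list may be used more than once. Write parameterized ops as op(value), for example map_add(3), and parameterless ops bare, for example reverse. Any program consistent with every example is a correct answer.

map_add(7) | map_mul(-3) | map_add(7) | map_neg | min

Check, running the answer program on each example:
  [-15, 7, 45, -17, 11] -> [-8, 14, 52, -10, 18] -> [24, -42, -156, 30, -54] -> [31, -35, -149, 37, -47] -> [-31, 35, 149, -37, 47] -> -37
  [11, -42, -17, 30, 47, -43, 16, 25, -4] -> [18, -35, -10, 37, 54, -36, 23, 32, 3] -> [-54, 105, 30, -111, -162, 108, -69, -96, -9] -> [-47, 112, 37, -104, -155, 115, -62, -89, -2] -> [47, -112, -37, 104, 155, -115, 62, 89, 2] -> -115
  [-18, -49, -28, 27, -32] -> [-11, -42, -21, 34, -25] -> [33, 126, 63, -102, 75] -> [40, 133, 70, -95, 82] -> [-40, -133, -70, 95, -82] -> -133
  [-16, 32, -13, -47, -2, -12, 31, -24, 23] -> [-9, 39, -6, -40, 5, -5, 38, -17, 30] -> [27, -117, 18, 120, -15, 15, -114, 51, -90] -> [34, -110, 25, 127, -8, 22, -107, 58, -83] -> [-34, 110, -25, -127, 8, -22, 107, -58, 83] -> -127
  [39, -48, -2, -12, 36, 26, -27] -> [46, -41, 5, -5, 43, 33, -20] -> [-138, 123, -15, 15, -129, -99, 60] -> [-131, 130, -8, 22, -122, -92, 67] -> [131, -130, 8, -22, 122, 92, -67] -> -130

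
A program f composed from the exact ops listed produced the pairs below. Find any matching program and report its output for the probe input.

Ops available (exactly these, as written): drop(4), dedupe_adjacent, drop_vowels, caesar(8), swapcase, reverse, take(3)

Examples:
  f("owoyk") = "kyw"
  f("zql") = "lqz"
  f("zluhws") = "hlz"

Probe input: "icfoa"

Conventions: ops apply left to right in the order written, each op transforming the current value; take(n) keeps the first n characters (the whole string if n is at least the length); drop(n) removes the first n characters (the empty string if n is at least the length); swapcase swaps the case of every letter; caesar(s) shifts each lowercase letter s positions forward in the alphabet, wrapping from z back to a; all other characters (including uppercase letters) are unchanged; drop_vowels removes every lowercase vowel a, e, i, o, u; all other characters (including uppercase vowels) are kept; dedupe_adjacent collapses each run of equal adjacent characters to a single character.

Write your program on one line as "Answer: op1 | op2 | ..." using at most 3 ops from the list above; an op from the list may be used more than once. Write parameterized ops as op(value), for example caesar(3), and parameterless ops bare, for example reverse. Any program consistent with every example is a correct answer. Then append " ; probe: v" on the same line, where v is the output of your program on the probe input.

drop_vowels | take(3) | reverse ; probe: "fc"

Check, running the answer program on each example:
  "owoyk" -> "wyk" -> "wyk" -> "kyw"
  "zql" -> "zql" -> "zql" -> "lqz"
  "zluhws" -> "zlhws" -> "zlh" -> "hlz"
  probe: "icfoa" -> "cf" -> "cf" -> "fc"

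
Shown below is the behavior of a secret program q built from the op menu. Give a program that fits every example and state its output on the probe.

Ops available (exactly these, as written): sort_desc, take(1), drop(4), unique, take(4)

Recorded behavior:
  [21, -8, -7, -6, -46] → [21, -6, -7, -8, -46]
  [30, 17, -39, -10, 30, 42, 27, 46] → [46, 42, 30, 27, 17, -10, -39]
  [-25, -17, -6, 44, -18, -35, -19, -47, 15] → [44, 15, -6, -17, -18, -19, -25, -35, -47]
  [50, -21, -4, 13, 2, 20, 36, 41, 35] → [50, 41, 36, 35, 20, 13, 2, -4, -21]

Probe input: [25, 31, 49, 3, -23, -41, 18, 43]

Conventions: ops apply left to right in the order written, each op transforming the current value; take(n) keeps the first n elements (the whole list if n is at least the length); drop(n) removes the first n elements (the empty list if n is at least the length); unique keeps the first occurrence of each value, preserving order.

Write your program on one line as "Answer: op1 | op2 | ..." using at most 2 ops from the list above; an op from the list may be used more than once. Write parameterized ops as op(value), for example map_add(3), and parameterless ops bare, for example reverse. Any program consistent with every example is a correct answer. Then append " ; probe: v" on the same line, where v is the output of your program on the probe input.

unique | sort_desc ; probe: [49, 43, 31, 25, 18, 3, -23, -41]

Check, running the answer program on each example:
  [21, -8, -7, -6, -46] -> [21, -8, -7, -6, -46] -> [21, -6, -7, -8, -46]
  [30, 17, -39, -10, 30, 42, 27, 46] -> [30, 17, -39, -10, 42, 27, 46] -> [46, 42, 30, 27, 17, -10, -39]
  [-25, -17, -6, 44, -18, -35, -19, -47, 15] -> [-25, -17, -6, 44, -18, -35, -19, -47, 15] -> [44, 15, -6, -17, -18, -19, -25, -35, -47]
  [50, -21, -4, 13, 2, 20, 36, 41, 35] -> [50, -21, -4, 13, 2, 20, 36, 41, 35] -> [50, 41, 36, 35, 20, 13, 2, -4, -21]
  probe: [25, 31, 49, 3, -23, -41, 18, 43] -> [25, 31, 49, 3, -23, -41, 18, 43] -> [49, 43, 31, 25, 18, 3, -23, -41]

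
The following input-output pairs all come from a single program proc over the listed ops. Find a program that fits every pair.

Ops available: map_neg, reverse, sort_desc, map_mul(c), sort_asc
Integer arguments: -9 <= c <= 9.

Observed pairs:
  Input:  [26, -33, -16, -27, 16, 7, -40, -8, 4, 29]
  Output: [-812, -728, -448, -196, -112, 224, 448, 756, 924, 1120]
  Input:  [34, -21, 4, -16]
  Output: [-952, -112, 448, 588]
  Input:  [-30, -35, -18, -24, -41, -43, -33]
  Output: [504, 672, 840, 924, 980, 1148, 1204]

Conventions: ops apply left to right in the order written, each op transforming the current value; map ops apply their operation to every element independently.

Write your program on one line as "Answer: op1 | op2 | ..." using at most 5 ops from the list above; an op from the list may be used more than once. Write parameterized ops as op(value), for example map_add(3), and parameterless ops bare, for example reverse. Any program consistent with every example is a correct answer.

sort_asc | map_mul(-7) | map_neg | map_mul(-4) | reverse

Check, running the answer program on each example:
  [26, -33, -16, -27, 16, 7, -40, -8, 4, 29] -> [-40, -33, -27, -16, -8, 4, 7, 16, 26, 29] -> [280, 231, 189, 112, 56, -28, -49, -112, -182, -203] -> [-280, -231, -189, -112, -56, 28, 49, 112, 182, 203] -> [1120, 924, 756, 448, 224, -112, -196, -448, -728, -812] -> [-812, -728, -448, -196, -112, 224, 448, 756, 924, 1120]
  [34, -21, 4, -16] -> [-21, -16, 4, 34] -> [147, 112, -28, -238] -> [-147, -112, 28, 238] -> [588, 448, -112, -952] -> [-952, -112, 448, 588]
  [-30, -35, -18, -24, -41, -43, -33] -> [-43, -41, -35, -33, -30, -24, -18] -> [301, 287, 245, 231, 210, 168, 126] -> [-301, -287, -245, -231, -210, -168, -126] -> [1204, 1148, 980, 924, 840, 672, 504] -> [504, 672, 840, 924, 980, 1148, 1204]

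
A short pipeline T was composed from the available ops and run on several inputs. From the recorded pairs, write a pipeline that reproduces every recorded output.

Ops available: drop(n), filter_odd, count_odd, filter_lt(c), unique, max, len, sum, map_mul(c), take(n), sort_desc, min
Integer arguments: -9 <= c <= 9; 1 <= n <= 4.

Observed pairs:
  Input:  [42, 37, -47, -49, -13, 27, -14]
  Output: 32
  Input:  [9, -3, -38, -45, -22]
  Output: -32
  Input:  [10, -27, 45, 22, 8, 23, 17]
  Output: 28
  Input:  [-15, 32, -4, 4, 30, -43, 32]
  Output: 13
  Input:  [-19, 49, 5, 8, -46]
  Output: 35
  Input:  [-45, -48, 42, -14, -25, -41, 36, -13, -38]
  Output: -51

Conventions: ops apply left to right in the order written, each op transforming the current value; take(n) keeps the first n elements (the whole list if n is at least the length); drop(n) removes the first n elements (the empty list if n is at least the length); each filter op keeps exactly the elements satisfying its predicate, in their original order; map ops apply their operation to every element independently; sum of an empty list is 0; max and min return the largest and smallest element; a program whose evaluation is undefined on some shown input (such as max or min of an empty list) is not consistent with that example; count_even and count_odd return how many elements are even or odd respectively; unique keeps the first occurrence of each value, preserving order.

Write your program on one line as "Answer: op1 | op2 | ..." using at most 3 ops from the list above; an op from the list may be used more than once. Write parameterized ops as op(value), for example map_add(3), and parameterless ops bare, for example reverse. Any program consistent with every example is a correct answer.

unique | take(3) | sum

Check, running the answer program on each example:
  [42, 37, -47, -49, -13, 27, -14] -> [42, 37, -47, -49, -13, 27, -14] -> [42, 37, -47] -> 32
  [9, -3, -38, -45, -22] -> [9, -3, -38, -45, -22] -> [9, -3, -38] -> -32
  [10, -27, 45, 22, 8, 23, 17] -> [10, -27, 45, 22, 8, 23, 17] -> [10, -27, 45] -> 28
  [-15, 32, -4, 4, 30, -43, 32] -> [-15, 32, -4, 4, 30, -43] -> [-15, 32, -4] -> 13
  [-19, 49, 5, 8, -46] -> [-19, 49, 5, 8, -46] -> [-19, 49, 5] -> 35
  [-45, -48, 42, -14, -25, -41, 36, -13, -38] -> [-45, -48, 42, -14, -25, -41, 36, -13, -38] -> [-45, -48, 42] -> -51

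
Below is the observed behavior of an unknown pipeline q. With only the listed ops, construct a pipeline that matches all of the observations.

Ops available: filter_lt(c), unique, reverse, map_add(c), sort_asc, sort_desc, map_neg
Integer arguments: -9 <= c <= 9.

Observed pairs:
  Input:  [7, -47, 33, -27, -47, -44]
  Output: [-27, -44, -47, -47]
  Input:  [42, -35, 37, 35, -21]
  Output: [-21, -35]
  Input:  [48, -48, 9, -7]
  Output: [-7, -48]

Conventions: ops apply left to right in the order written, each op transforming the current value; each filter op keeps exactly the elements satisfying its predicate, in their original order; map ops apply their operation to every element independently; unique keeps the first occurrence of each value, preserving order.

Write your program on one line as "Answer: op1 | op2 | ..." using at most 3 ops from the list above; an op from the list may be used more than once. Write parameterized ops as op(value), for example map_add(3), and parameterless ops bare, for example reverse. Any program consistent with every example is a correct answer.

sort_desc | filter_lt(1)

Check, running the answer program on each example:
  [7, -47, 33, -27, -47, -44] -> [33, 7, -27, -44, -47, -47] -> [-27, -44, -47, -47]
  [42, -35, 37, 35, -21] -> [42, 37, 35, -21, -35] -> [-21, -35]
  [48, -48, 9, -7] -> [48, 9, -7, -48] -> [-7, -48]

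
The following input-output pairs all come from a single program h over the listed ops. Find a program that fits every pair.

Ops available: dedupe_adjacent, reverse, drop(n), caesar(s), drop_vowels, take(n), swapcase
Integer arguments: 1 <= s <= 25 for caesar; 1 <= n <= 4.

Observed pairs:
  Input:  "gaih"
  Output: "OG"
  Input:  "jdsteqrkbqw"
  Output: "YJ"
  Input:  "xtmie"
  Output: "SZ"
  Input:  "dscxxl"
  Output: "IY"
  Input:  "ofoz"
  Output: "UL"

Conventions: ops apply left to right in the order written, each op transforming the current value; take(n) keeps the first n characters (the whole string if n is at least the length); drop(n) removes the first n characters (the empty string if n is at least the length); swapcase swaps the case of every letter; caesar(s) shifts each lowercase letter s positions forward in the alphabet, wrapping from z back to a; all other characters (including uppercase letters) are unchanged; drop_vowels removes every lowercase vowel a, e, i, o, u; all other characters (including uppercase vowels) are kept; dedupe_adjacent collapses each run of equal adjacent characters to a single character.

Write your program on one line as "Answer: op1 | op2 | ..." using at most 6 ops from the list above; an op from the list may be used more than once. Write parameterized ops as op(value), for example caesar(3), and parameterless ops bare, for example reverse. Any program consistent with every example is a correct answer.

take(3) | reverse | caesar(21) | caesar(11) | take(2) | swapcase

Check, running the answer program on each example:
  "gaih" -> "gai" -> "iag" -> "dvb" -> "ogm" -> "og" -> "OG"
  "jdsteqrkbqw" -> "jds" -> "sdj" -> "nye" -> "yjp" -> "yj" -> "YJ"
  "xtmie" -> "xtm" -> "mtx" -> "hos" -> "szd" -> "sz" -> "SZ"
  "dscxxl" -> "dsc" -> "csd" -> "xny" -> "iyj" -> "iy" -> "IY"
  "ofoz" -> "ofo" -> "ofo" -> "jaj" -> "ulu" -> "ul" -> "UL"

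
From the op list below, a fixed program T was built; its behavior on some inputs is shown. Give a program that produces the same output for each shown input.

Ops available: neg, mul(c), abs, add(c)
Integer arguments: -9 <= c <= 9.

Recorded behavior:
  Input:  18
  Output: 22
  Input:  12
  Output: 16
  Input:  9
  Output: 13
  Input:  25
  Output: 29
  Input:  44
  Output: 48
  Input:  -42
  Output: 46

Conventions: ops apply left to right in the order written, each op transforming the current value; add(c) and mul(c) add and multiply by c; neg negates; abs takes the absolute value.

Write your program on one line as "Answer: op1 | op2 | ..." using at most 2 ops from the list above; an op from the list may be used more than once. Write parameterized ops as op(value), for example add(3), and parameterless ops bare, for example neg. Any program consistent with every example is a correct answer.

abs | add(4)

Check, running the answer program on each example:
  18 -> 18 -> 22
  12 -> 12 -> 16
  9 -> 9 -> 13
  25 -> 25 -> 29
  44 -> 44 -> 48
  -42 -> 42 -> 46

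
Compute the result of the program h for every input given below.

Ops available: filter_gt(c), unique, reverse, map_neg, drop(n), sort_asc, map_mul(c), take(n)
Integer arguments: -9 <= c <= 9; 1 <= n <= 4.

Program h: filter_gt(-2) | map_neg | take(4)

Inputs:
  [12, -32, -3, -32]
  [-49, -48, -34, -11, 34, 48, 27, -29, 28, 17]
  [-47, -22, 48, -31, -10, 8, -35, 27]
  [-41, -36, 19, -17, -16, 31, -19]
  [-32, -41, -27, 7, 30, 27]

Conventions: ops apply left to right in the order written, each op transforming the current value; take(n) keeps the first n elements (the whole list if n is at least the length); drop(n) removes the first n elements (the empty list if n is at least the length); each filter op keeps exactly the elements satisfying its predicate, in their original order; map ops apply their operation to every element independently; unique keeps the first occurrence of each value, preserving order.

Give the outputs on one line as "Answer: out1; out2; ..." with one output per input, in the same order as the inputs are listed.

[-12]; [-34, -48, -27, -28]; [-48, -8, -27]; [-19, -31]; [-7, -30, -27]

Execution, op by op:
  [12, -32, -3, -32] -> [12] -> [-12] -> [-12]
  [-49, -48, -34, -11, 34, 48, 27, -29, 28, 17] -> [34, 48, 27, 28, 17] -> [-34, -48, -27, -28, -17] -> [-34, -48, -27, -28]
  [-47, -22, 48, -31, -10, 8, -35, 27] -> [48, 8, 27] -> [-48, -8, -27] -> [-48, -8, -27]
  [-41, -36, 19, -17, -16, 31, -19] -> [19, 31] -> [-19, -31] -> [-19, -31]
  [-32, -41, -27, 7, 30, 27] -> [7, 30, 27] -> [-7, -30, -27] -> [-7, -30, -27]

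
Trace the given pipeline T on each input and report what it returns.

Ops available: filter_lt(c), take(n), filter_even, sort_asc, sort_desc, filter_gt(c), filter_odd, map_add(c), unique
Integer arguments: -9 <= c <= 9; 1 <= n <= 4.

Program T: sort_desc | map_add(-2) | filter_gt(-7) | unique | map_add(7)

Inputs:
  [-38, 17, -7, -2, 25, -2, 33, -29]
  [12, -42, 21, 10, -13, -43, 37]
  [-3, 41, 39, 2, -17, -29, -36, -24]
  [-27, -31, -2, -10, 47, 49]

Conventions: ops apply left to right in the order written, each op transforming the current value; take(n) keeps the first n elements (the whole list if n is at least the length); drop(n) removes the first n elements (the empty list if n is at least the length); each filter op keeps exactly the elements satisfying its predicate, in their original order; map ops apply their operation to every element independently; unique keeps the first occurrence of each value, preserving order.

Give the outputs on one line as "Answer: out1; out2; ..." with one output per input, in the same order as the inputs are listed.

[38, 30, 22, 3]; [42, 26, 17, 15]; [46, 44, 7, 2]; [54, 52, 3]

Execution, op by op:
  [-38, 17, -7, -2, 25, -2, 33, -29] -> [33, 25, 17, -2, -2, -7, -29, -38] -> [31, 23, 15, -4, -4, -9, -31, -40] -> [31, 23, 15, -4, -4] -> [31, 23, 15, -4] -> [38, 30, 22, 3]
  [12, -42, 21, 10, -13, -43, 37] -> [37, 21, 12, 10, -13, -42, -43] -> [35, 19, 10, 8, -15, -44, -45] -> [35, 19, 10, 8] -> [35, 19, 10, 8] -> [42, 26, 17, 15]
  [-3, 41, 39, 2, -17, -29, -36, -24] -> [41, 39, 2, -3, -17, -24, -29, -36] -> [39, 37, 0, -5, -19, -26, -31, -38] -> [39, 37, 0, -5] -> [39, 37, 0, -5] -> [46, 44, 7, 2]
  [-27, -31, -2, -10, 47, 49] -> [49, 47, -2, -10, -27, -31] -> [47, 45, -4, -12, -29, -33] -> [47, 45, -4] -> [47, 45, -4] -> [54, 52, 3]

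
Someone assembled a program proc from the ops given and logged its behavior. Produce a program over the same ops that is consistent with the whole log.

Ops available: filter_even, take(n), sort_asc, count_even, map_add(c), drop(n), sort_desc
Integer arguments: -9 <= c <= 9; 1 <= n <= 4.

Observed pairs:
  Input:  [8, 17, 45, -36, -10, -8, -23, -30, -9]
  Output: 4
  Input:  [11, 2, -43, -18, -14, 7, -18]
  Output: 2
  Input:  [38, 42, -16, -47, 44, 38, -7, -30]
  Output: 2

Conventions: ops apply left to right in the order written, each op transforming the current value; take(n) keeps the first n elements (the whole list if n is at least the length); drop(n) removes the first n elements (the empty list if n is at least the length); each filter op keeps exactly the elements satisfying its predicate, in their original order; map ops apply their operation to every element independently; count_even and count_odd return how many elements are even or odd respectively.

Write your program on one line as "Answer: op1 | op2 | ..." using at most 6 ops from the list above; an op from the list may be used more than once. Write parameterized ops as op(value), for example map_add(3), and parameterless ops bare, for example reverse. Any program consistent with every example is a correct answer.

drop(1) | sort_asc | map_add(-1) | filter_even | count_even

Check, running the answer program on each example:
  [8, 17, 45, -36, -10, -8, -23, -30, -9] -> [17, 45, -36, -10, -8, -23, -30, -9] -> [-36, -30, -23, -10, -9, -8, 17, 45] -> [-37, -31, -24, -11, -10, -9, 16, 44] -> [-24, -10, 16, 44] -> 4
  [11, 2, -43, -18, -14, 7, -18] -> [2, -43, -18, -14, 7, -18] -> [-43, -18, -18, -14, 2, 7] -> [-44, -19, -19, -15, 1, 6] -> [-44, 6] -> 2
  [38, 42, -16, -47, 44, 38, -7, -30] -> [42, -16, -47, 44, 38, -7, -30] -> [-47, -30, -16, -7, 38, 42, 44] -> [-48, -31, -17, -8, 37, 41, 43] -> [-48, -8] -> 2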